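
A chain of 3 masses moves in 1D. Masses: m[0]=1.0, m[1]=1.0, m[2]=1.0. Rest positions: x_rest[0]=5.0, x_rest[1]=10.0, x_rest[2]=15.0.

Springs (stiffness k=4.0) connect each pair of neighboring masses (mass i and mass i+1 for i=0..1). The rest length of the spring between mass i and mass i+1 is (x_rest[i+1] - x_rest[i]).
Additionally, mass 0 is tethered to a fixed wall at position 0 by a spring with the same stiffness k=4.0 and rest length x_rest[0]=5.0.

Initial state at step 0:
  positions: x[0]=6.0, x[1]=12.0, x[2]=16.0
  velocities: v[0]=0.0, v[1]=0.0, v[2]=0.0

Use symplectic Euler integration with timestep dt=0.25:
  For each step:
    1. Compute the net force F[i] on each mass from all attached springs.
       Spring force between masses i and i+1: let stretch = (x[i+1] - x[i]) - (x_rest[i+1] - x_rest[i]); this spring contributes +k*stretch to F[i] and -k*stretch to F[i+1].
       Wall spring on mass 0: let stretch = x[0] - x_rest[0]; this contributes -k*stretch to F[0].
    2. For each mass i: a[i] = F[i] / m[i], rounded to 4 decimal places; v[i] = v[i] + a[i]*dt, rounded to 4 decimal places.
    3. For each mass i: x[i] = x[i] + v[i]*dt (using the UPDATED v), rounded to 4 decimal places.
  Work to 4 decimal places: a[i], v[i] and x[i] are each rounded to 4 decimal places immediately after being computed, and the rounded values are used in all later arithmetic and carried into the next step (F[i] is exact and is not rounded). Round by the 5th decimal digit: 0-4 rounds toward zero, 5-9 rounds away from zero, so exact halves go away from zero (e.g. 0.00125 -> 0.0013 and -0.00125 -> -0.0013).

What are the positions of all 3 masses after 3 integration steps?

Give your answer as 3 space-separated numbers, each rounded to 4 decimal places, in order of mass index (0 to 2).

Step 0: x=[6.0000 12.0000 16.0000] v=[0.0000 0.0000 0.0000]
Step 1: x=[6.0000 11.5000 16.2500] v=[0.0000 -2.0000 1.0000]
Step 2: x=[5.8750 10.8125 16.5625] v=[-0.5000 -2.7500 1.2500]
Step 3: x=[5.5156 10.3281 16.6875] v=[-1.4375 -1.9375 0.5000]

Answer: 5.5156 10.3281 16.6875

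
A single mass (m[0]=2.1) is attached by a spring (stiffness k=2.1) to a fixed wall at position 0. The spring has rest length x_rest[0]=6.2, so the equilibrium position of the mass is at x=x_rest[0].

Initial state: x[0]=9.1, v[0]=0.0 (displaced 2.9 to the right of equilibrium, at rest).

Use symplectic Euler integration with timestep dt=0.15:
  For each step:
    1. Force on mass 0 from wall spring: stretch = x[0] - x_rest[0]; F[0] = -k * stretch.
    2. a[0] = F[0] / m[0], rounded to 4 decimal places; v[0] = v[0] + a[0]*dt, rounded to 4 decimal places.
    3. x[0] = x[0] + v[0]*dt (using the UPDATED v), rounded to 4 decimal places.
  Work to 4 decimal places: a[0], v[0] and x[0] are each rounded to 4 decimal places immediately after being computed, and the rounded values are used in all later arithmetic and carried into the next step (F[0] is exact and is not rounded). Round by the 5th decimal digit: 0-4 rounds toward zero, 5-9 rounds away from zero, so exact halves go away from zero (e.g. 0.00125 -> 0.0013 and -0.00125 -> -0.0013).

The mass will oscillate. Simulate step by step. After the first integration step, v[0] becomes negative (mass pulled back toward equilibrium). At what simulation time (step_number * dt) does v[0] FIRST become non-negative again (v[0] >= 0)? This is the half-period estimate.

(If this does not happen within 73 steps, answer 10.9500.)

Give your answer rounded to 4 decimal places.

Answer: 3.1500

Derivation:
Step 0: x=[9.1000] v=[0.0000]
Step 1: x=[9.0348] v=[-0.4350]
Step 2: x=[8.9058] v=[-0.8602]
Step 3: x=[8.7159] v=[-1.2661]
Step 4: x=[8.4694] v=[-1.6435]
Step 5: x=[8.1718] v=[-1.9839]
Step 6: x=[7.8298] v=[-2.2797]
Step 7: x=[7.4512] v=[-2.5242]
Step 8: x=[7.0444] v=[-2.7119]
Step 9: x=[6.6186] v=[-2.8386]
Step 10: x=[6.1834] v=[-2.9014]
Step 11: x=[5.7486] v=[-2.8989]
Step 12: x=[5.3239] v=[-2.8312]
Step 13: x=[4.9189] v=[-2.6998]
Step 14: x=[4.5428] v=[-2.5076]
Step 15: x=[4.2040] v=[-2.2590]
Step 16: x=[3.9101] v=[-1.9596]
Step 17: x=[3.6677] v=[-1.6161]
Step 18: x=[3.4823] v=[-1.2363]
Step 19: x=[3.3580] v=[-0.8286]
Step 20: x=[3.2977] v=[-0.4023]
Step 21: x=[3.3027] v=[0.0330]
First v>=0 after going negative at step 21, time=3.1500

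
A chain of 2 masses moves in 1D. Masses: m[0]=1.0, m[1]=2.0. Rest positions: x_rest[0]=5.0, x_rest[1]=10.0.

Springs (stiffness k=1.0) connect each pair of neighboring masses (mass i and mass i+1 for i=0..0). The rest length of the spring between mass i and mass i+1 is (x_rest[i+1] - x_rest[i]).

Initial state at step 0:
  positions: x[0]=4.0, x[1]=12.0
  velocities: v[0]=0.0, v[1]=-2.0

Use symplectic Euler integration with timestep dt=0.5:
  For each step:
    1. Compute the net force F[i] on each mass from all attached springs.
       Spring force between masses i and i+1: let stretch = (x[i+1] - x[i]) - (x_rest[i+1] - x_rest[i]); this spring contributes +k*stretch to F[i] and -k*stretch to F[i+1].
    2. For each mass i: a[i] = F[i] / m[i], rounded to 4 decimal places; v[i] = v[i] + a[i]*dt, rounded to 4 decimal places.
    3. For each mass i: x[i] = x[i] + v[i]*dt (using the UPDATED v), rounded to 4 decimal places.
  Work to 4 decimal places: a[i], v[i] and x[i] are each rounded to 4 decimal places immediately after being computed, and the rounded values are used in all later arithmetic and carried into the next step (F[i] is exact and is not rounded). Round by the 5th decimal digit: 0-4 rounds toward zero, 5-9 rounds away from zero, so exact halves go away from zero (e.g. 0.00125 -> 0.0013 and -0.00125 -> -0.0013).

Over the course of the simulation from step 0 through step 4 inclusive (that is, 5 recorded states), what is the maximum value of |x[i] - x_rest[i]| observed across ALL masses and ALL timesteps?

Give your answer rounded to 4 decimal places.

Answer: 3.0037

Derivation:
Step 0: x=[4.0000 12.0000] v=[0.0000 -2.0000]
Step 1: x=[4.7500 10.6250] v=[1.5000 -2.7500]
Step 2: x=[5.7188 9.1406] v=[1.9375 -2.9688]
Step 3: x=[6.2930 7.8535] v=[1.1484 -2.5743]
Step 4: x=[6.0073 6.9963] v=[-0.5714 -1.7144]
Max displacement = 3.0037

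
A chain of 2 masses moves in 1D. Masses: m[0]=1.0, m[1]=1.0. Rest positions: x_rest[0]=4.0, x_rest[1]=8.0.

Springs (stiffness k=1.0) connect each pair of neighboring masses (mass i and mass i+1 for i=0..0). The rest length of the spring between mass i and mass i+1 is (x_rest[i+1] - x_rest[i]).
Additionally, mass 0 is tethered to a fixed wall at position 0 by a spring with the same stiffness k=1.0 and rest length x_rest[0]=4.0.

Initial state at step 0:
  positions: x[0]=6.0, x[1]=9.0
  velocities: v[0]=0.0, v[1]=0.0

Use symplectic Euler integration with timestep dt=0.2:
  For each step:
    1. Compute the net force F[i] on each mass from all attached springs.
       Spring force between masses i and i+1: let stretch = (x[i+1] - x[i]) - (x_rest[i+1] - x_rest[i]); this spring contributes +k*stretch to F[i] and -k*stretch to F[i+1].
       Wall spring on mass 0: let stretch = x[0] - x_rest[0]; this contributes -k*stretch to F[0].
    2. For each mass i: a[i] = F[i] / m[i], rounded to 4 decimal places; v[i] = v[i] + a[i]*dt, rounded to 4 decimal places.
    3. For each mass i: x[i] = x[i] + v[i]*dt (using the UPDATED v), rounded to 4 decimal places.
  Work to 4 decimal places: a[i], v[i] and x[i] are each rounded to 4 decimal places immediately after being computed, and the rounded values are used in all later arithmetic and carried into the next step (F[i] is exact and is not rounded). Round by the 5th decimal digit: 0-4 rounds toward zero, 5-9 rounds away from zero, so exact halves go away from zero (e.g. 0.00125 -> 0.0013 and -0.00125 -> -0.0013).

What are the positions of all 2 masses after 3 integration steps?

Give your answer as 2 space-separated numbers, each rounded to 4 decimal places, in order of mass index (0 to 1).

Step 0: x=[6.0000 9.0000] v=[0.0000 0.0000]
Step 1: x=[5.8800 9.0400] v=[-0.6000 0.2000]
Step 2: x=[5.6512 9.1136] v=[-1.1440 0.3680]
Step 3: x=[5.3348 9.2087] v=[-1.5818 0.4755]

Answer: 5.3348 9.2087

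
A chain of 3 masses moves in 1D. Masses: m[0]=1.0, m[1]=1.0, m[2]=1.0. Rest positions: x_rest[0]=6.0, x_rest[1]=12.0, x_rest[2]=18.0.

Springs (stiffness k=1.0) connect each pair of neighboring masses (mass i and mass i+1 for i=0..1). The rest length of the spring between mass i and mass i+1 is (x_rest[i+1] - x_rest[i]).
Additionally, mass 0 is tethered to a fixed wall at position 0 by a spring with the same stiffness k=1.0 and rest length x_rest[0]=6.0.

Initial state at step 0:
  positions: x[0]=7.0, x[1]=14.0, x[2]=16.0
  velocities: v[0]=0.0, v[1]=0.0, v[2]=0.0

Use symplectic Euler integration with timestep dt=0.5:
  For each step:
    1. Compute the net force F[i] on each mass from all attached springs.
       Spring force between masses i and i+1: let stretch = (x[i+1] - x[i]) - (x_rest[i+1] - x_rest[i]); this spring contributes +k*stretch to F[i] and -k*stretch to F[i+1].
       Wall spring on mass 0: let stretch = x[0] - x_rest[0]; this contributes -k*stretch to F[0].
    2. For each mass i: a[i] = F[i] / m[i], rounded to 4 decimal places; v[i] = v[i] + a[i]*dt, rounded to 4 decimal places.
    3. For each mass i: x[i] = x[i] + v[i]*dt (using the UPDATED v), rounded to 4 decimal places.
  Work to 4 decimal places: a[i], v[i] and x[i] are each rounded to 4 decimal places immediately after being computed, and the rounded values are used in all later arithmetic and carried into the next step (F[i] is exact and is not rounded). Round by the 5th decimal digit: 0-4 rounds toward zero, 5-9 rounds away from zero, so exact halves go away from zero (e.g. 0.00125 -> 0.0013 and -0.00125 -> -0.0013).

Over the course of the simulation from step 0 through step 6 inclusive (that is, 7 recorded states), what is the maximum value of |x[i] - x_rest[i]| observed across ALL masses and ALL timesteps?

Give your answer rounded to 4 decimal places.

Step 0: x=[7.0000 14.0000 16.0000] v=[0.0000 0.0000 0.0000]
Step 1: x=[7.0000 12.7500 17.0000] v=[0.0000 -2.5000 2.0000]
Step 2: x=[6.6875 11.1250 18.4375] v=[-0.6250 -3.2500 2.8750]
Step 3: x=[5.8125 10.2188 19.5469] v=[-1.7500 -1.8125 2.2188]
Step 4: x=[4.5860 10.5430 19.8243] v=[-2.4531 0.6484 0.5548]
Step 5: x=[3.7022 11.6983 19.2814] v=[-1.7676 2.3106 -1.0859]
Step 6: x=[3.8919 12.7504 18.3427] v=[0.3794 2.1041 -1.8775]
Max displacement = 2.2978

Answer: 2.2978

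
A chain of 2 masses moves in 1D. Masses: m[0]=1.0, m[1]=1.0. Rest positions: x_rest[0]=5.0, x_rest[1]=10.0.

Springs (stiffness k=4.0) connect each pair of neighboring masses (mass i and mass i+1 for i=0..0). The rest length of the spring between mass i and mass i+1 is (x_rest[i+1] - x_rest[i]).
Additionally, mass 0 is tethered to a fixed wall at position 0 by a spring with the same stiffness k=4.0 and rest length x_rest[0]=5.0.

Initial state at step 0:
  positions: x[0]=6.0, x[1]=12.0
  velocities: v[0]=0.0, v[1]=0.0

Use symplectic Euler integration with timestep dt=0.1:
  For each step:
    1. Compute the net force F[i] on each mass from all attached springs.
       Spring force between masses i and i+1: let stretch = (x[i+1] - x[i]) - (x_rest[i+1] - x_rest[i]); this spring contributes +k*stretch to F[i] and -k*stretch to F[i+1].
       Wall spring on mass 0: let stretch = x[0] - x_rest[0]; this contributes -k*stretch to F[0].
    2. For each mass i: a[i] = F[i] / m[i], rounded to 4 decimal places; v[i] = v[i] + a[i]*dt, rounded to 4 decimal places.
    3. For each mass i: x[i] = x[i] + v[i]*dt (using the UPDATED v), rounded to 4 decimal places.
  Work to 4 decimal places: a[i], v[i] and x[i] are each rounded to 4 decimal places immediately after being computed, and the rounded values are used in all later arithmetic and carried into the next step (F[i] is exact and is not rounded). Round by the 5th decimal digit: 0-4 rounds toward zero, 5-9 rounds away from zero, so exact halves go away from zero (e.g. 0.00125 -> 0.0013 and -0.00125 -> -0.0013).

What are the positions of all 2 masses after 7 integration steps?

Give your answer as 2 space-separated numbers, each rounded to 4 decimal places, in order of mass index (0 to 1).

Step 0: x=[6.0000 12.0000] v=[0.0000 0.0000]
Step 1: x=[6.0000 11.9600] v=[0.0000 -0.4000]
Step 2: x=[5.9984 11.8816] v=[-0.0160 -0.7840]
Step 3: x=[5.9922 11.7679] v=[-0.0621 -1.1373]
Step 4: x=[5.9773 11.6231] v=[-0.1487 -1.4476]
Step 5: x=[5.9492 11.4525] v=[-0.2813 -1.7059]
Step 6: x=[5.9032 11.2618] v=[-0.4597 -1.9072]
Step 7: x=[5.8355 11.0567] v=[-0.6775 -2.0506]

Answer: 5.8355 11.0567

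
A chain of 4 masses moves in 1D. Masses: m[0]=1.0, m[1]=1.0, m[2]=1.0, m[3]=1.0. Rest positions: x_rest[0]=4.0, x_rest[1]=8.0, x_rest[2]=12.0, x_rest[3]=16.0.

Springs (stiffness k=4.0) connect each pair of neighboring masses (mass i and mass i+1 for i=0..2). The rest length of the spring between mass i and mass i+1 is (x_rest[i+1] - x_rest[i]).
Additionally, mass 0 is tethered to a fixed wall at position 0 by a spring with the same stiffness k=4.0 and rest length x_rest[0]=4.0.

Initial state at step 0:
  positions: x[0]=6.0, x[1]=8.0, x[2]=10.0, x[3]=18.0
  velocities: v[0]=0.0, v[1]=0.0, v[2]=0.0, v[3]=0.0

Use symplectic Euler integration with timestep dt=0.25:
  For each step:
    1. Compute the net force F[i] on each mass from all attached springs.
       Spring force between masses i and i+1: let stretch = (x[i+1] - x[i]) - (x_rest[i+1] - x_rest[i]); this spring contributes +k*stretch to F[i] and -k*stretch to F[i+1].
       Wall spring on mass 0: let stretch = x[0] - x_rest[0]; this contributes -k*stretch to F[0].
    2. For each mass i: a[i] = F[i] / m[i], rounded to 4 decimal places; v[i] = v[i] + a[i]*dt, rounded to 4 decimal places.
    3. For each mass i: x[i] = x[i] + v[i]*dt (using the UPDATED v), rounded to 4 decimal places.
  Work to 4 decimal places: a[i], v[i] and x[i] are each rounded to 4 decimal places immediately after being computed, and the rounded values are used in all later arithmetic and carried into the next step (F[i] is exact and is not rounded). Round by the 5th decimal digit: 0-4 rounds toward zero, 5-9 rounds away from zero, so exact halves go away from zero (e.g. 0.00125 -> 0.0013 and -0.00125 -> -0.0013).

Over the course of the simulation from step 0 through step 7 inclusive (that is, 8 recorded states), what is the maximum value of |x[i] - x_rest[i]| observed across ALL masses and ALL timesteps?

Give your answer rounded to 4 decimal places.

Answer: 2.6875

Derivation:
Step 0: x=[6.0000 8.0000 10.0000 18.0000] v=[0.0000 0.0000 0.0000 0.0000]
Step 1: x=[5.0000 8.0000 11.5000 17.0000] v=[-4.0000 0.0000 6.0000 -4.0000]
Step 2: x=[3.5000 8.1250 13.5000 15.6250] v=[-6.0000 0.5000 8.0000 -5.5000]
Step 3: x=[2.2813 8.4375 14.6875 14.7188] v=[-4.8750 1.2500 4.7500 -3.6250]
Step 4: x=[2.0313 8.7735 14.3203 14.8047] v=[-1.0001 1.3438 -1.4687 0.3437]
Step 5: x=[2.9590 8.8106 12.6875 15.7695] v=[3.7108 0.1484 -6.5311 3.8593]
Step 6: x=[4.6099 8.3540 10.8560 16.9638] v=[6.6034 -1.8263 -7.3260 4.7773]
Step 7: x=[6.0443 7.5869 9.9260 17.6312] v=[5.7376 -3.0684 -3.7202 2.6695]
Max displacement = 2.6875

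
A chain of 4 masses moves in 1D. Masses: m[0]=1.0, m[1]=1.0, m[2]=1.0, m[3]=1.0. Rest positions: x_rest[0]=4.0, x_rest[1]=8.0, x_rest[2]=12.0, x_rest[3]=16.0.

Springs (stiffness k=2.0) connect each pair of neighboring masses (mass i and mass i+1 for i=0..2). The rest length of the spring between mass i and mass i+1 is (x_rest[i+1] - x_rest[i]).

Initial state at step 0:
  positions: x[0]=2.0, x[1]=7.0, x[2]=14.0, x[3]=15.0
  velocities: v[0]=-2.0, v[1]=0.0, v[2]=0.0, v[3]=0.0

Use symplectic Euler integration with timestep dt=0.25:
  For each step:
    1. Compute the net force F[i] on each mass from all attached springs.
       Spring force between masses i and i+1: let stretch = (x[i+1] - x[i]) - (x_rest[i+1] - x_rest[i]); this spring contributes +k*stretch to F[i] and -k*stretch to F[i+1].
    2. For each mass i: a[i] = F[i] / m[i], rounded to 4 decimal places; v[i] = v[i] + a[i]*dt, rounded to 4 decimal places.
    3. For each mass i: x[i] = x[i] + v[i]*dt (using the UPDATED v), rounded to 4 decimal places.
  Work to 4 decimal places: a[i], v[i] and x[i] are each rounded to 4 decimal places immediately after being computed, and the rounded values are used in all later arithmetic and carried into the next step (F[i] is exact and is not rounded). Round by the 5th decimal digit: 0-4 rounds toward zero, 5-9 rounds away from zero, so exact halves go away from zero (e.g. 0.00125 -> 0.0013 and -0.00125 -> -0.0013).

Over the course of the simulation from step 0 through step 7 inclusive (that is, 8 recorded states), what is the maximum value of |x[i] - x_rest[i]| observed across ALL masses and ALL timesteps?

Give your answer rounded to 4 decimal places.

Answer: 2.8945

Derivation:
Step 0: x=[2.0000 7.0000 14.0000 15.0000] v=[-2.0000 0.0000 0.0000 0.0000]
Step 1: x=[1.6250 7.2500 13.2500 15.3750] v=[-1.5000 1.0000 -3.0000 1.5000]
Step 2: x=[1.4531 7.5469 12.0156 15.9844] v=[-0.6875 1.1875 -4.9375 2.4375]
Step 3: x=[1.5430 7.6407 10.7187 16.5977] v=[0.3594 0.3750 -5.1875 2.4531]
Step 4: x=[1.8951 7.3570 9.7720 16.9761] v=[1.4083 -1.1349 -3.7870 1.5136]
Step 5: x=[2.4299 6.6924 9.4239 16.9540] v=[2.1393 -2.6584 -1.3925 -0.0885]
Step 6: x=[2.9976 5.8364 9.6756 16.4906] v=[2.2706 -3.4239 1.0068 -1.8536]
Step 7: x=[3.4201 5.1055 10.2993 15.6753] v=[1.6900 -2.9237 2.4947 -3.2611]
Max displacement = 2.8945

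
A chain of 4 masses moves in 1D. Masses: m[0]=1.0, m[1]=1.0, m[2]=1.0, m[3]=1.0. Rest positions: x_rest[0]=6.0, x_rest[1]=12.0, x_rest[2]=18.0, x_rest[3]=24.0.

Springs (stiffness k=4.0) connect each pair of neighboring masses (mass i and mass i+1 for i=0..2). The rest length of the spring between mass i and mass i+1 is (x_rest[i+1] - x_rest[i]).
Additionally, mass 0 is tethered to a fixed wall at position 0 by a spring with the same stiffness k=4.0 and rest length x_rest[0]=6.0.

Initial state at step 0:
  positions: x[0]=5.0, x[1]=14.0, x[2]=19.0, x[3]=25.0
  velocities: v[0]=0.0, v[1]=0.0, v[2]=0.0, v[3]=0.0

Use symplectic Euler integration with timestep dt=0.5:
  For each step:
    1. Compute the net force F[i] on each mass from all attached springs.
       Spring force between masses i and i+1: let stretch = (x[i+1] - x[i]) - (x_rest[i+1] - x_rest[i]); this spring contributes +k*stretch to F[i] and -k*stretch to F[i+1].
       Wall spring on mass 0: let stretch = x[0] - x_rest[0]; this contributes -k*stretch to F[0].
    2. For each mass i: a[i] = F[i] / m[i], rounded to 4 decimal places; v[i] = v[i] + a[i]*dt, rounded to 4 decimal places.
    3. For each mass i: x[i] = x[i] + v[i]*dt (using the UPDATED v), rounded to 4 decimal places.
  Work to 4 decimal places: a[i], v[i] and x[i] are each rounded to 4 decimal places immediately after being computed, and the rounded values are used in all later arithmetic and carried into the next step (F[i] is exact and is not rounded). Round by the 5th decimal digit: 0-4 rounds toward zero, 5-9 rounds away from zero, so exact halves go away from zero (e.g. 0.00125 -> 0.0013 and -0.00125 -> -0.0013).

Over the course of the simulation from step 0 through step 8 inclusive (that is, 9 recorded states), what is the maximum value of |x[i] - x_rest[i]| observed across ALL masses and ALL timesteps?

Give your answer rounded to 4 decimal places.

Step 0: x=[5.0000 14.0000 19.0000 25.0000] v=[0.0000 0.0000 0.0000 0.0000]
Step 1: x=[9.0000 10.0000 20.0000 25.0000] v=[8.0000 -8.0000 2.0000 0.0000]
Step 2: x=[5.0000 15.0000 16.0000 26.0000] v=[-8.0000 10.0000 -8.0000 2.0000]
Step 3: x=[6.0000 11.0000 21.0000 23.0000] v=[2.0000 -8.0000 10.0000 -6.0000]
Step 4: x=[6.0000 12.0000 18.0000 24.0000] v=[0.0000 2.0000 -6.0000 2.0000]
Step 5: x=[6.0000 13.0000 15.0000 25.0000] v=[0.0000 2.0000 -6.0000 2.0000]
Step 6: x=[7.0000 9.0000 20.0000 22.0000] v=[2.0000 -8.0000 10.0000 -6.0000]
Step 7: x=[3.0000 14.0000 16.0000 23.0000] v=[-8.0000 10.0000 -8.0000 2.0000]
Step 8: x=[7.0000 10.0000 17.0000 23.0000] v=[8.0000 -8.0000 2.0000 0.0000]
Max displacement = 3.0000

Answer: 3.0000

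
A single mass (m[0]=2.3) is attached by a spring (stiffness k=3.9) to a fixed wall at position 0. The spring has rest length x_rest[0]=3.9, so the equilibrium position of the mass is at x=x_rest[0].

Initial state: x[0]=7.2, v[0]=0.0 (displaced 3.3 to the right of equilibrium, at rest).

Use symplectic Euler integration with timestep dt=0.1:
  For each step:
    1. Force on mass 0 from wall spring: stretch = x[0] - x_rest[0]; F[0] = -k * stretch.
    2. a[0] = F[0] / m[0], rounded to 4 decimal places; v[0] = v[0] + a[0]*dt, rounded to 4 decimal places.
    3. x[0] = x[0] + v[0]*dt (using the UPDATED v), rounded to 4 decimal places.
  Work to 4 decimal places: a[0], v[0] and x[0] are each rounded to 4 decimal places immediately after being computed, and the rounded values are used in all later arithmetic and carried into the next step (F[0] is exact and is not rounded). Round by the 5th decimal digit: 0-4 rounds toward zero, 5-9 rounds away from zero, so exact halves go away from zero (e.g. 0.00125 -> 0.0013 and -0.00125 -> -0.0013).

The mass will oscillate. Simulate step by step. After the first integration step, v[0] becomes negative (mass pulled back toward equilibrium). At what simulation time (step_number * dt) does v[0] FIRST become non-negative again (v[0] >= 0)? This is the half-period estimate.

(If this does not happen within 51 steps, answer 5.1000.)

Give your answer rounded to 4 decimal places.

Answer: 2.5000

Derivation:
Step 0: x=[7.2000] v=[0.0000]
Step 1: x=[7.1440] v=[-0.5596]
Step 2: x=[7.0330] v=[-1.1097]
Step 3: x=[6.8689] v=[-1.6410]
Step 4: x=[6.6545] v=[-2.1444]
Step 5: x=[6.3934] v=[-2.6115]
Step 6: x=[6.0900] v=[-3.0343]
Step 7: x=[5.7494] v=[-3.4057]
Step 8: x=[5.3775] v=[-3.7193]
Step 9: x=[4.9805] v=[-3.9698]
Step 10: x=[4.5652] v=[-4.1530]
Step 11: x=[4.1386] v=[-4.2658]
Step 12: x=[3.7080] v=[-4.3063]
Step 13: x=[3.2806] v=[-4.2737]
Step 14: x=[2.8637] v=[-4.1687]
Step 15: x=[2.4644] v=[-3.9930]
Step 16: x=[2.0894] v=[-3.7496]
Step 17: x=[1.7451] v=[-3.4426]
Step 18: x=[1.4374] v=[-3.0772]
Step 19: x=[1.1714] v=[-2.6596]
Step 20: x=[0.9517] v=[-2.1969]
Step 21: x=[0.7820] v=[-1.6970]
Step 22: x=[0.6652] v=[-1.1683]
Step 23: x=[0.6032] v=[-0.6198]
Step 24: x=[0.5971] v=[-0.0608]
Step 25: x=[0.6470] v=[0.4993]
First v>=0 after going negative at step 25, time=2.5000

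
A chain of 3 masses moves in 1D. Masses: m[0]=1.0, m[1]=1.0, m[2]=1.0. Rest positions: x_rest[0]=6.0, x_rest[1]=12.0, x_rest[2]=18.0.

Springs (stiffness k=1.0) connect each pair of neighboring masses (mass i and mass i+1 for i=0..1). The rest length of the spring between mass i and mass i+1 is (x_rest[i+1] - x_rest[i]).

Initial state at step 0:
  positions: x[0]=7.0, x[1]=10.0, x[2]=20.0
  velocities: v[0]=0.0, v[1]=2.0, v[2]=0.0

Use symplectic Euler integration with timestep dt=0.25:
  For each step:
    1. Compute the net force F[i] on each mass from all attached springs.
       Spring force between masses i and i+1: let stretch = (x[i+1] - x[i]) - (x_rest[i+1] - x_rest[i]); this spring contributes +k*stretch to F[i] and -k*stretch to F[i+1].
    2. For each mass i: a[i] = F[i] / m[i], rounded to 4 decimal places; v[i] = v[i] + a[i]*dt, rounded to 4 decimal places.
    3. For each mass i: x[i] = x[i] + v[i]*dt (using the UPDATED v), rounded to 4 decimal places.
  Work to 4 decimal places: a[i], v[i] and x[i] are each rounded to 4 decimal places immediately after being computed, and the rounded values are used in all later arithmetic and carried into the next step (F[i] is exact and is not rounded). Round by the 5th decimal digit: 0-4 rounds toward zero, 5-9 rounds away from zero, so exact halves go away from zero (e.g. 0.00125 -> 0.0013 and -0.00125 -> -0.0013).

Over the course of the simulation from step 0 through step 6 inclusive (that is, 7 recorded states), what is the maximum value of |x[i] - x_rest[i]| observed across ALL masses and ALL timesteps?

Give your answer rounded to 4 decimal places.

Answer: 4.0072

Derivation:
Step 0: x=[7.0000 10.0000 20.0000] v=[0.0000 2.0000 0.0000]
Step 1: x=[6.8125 10.9375 19.7500] v=[-0.7500 3.7500 -1.0000]
Step 2: x=[6.5078 12.1680 19.3242] v=[-1.2188 4.9219 -1.7031]
Step 3: x=[6.1819 13.4920 18.8262] v=[-1.3038 5.2959 -1.9922]
Step 4: x=[5.9378 14.6925 18.3698] v=[-0.9763 4.8019 -1.8258]
Step 5: x=[5.8659 15.5757 18.0585] v=[-0.2876 3.5326 -1.2451]
Step 6: x=[6.0259 16.0072 17.9671] v=[0.6399 1.7259 -0.3658]
Max displacement = 4.0072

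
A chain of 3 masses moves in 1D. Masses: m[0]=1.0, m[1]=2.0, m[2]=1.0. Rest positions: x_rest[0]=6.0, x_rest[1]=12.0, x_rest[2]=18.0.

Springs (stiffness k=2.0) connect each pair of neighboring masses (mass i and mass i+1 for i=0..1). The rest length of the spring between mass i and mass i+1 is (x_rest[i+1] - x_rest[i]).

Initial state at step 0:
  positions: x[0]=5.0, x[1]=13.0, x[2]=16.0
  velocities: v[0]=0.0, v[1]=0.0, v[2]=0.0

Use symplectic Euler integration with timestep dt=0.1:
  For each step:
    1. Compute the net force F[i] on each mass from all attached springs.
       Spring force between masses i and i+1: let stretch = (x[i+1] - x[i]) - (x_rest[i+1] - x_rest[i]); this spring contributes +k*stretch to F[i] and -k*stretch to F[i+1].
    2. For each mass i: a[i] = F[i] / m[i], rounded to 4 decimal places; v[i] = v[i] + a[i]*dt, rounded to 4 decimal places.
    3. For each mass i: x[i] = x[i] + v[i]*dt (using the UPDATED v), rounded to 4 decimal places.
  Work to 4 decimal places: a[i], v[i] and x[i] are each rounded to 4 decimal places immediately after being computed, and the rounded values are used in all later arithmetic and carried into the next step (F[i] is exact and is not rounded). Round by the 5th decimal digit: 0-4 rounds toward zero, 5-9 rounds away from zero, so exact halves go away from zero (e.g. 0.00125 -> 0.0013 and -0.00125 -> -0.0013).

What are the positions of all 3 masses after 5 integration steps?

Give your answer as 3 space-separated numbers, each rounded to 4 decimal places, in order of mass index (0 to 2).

Step 0: x=[5.0000 13.0000 16.0000] v=[0.0000 0.0000 0.0000]
Step 1: x=[5.0400 12.9500 16.0600] v=[0.4000 -0.5000 0.6000]
Step 2: x=[5.1182 12.8520 16.1778] v=[0.7820 -0.9800 1.1780]
Step 3: x=[5.2311 12.7099 16.3491] v=[1.1288 -1.4208 1.7128]
Step 4: x=[5.3736 12.5294 16.5676] v=[1.4246 -1.8048 2.1850]
Step 5: x=[5.5392 12.3177 16.8253] v=[1.6558 -2.1166 2.5774]

Answer: 5.5392 12.3177 16.8253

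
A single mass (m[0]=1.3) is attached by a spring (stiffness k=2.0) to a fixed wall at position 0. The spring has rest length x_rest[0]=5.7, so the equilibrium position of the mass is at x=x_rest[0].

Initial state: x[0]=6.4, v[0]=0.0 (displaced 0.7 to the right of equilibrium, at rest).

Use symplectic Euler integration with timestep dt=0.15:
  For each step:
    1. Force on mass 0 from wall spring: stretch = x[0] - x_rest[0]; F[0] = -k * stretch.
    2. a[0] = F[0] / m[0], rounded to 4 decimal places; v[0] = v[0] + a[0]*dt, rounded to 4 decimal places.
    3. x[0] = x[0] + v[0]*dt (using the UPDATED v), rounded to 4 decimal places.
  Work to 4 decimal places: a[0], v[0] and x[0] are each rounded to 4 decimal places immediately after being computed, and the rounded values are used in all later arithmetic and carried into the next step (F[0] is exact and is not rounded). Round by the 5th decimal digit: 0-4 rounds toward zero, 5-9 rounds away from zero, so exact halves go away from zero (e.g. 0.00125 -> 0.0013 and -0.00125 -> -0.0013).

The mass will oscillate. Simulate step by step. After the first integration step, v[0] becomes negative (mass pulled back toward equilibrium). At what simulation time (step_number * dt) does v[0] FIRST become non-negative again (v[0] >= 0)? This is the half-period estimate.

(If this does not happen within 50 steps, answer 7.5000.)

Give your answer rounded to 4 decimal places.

Answer: 2.5500

Derivation:
Step 0: x=[6.4000] v=[0.0000]
Step 1: x=[6.3758] v=[-0.1615]
Step 2: x=[6.3282] v=[-0.3175]
Step 3: x=[6.2588] v=[-0.4625]
Step 4: x=[6.1701] v=[-0.5915]
Step 5: x=[6.0651] v=[-0.7000]
Step 6: x=[5.9475] v=[-0.7843]
Step 7: x=[5.8213] v=[-0.8414]
Step 8: x=[5.6909] v=[-0.8694]
Step 9: x=[5.5608] v=[-0.8673]
Step 10: x=[5.4355] v=[-0.8352]
Step 11: x=[5.3194] v=[-0.7742]
Step 12: x=[5.2164] v=[-0.6864]
Step 13: x=[5.1302] v=[-0.5748]
Step 14: x=[5.0637] v=[-0.4433]
Step 15: x=[5.0192] v=[-0.2965]
Step 16: x=[4.9983] v=[-0.1394]
Step 17: x=[5.0017] v=[0.0225]
First v>=0 after going negative at step 17, time=2.5500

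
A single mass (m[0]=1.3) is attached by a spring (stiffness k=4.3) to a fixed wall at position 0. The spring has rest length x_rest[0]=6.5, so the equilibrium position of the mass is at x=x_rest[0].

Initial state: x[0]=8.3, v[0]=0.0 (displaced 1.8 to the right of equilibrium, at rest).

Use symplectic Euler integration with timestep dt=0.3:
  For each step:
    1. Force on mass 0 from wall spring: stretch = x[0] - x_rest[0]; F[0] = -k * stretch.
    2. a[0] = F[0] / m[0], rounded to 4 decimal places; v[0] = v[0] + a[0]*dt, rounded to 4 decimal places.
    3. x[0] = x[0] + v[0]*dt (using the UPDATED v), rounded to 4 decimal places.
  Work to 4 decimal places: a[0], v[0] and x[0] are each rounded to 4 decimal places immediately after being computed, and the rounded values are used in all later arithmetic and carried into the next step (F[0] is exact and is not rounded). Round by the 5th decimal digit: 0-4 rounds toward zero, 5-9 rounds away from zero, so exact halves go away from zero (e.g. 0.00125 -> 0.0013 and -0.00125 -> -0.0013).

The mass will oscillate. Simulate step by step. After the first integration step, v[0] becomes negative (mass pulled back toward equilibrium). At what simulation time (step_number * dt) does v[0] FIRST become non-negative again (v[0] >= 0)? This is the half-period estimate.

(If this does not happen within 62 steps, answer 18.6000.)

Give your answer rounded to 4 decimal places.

Step 0: x=[8.3000] v=[0.0000]
Step 1: x=[7.7642] v=[-1.7861]
Step 2: x=[6.8520] v=[-3.0406]
Step 3: x=[5.8350] v=[-3.3899]
Step 4: x=[5.0160] v=[-2.7300]
Step 5: x=[4.6388] v=[-1.2574]
Step 6: x=[4.8157] v=[0.5895]
First v>=0 after going negative at step 6, time=1.8000

Answer: 1.8000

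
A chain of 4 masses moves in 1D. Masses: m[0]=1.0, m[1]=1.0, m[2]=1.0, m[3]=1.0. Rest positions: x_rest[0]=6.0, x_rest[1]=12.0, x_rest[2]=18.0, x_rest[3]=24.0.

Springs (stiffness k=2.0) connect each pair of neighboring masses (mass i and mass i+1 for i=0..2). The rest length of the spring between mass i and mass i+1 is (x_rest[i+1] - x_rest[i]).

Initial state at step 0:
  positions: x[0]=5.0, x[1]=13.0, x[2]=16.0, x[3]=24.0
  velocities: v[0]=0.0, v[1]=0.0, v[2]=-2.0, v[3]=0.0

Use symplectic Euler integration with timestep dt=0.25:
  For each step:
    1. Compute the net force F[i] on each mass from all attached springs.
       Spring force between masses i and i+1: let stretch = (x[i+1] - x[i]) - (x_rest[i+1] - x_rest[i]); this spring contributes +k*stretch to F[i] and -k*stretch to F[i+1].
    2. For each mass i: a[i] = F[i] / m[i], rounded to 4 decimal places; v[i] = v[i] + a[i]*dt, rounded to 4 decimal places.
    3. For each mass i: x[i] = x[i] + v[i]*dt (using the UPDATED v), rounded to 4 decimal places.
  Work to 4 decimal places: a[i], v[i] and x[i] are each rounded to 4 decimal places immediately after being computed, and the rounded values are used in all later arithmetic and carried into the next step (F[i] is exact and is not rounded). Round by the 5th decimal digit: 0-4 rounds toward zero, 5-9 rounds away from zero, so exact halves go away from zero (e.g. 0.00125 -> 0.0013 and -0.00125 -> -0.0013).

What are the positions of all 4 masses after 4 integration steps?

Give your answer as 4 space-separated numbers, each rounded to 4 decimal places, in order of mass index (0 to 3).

Step 0: x=[5.0000 13.0000 16.0000 24.0000] v=[0.0000 0.0000 -2.0000 0.0000]
Step 1: x=[5.2500 12.3750 16.1250 23.7500] v=[1.0000 -2.5000 0.5000 -1.0000]
Step 2: x=[5.6406 11.3281 16.7344 23.2969] v=[1.5625 -4.1875 2.4375 -1.8125]
Step 3: x=[5.9922 10.2461 17.4883 22.7735] v=[1.4063 -4.3281 3.0156 -2.0938]
Step 4: x=[6.1255 9.5376 17.9976 22.3394] v=[0.5333 -2.8340 2.0371 -1.7364]

Answer: 6.1255 9.5376 17.9976 22.3394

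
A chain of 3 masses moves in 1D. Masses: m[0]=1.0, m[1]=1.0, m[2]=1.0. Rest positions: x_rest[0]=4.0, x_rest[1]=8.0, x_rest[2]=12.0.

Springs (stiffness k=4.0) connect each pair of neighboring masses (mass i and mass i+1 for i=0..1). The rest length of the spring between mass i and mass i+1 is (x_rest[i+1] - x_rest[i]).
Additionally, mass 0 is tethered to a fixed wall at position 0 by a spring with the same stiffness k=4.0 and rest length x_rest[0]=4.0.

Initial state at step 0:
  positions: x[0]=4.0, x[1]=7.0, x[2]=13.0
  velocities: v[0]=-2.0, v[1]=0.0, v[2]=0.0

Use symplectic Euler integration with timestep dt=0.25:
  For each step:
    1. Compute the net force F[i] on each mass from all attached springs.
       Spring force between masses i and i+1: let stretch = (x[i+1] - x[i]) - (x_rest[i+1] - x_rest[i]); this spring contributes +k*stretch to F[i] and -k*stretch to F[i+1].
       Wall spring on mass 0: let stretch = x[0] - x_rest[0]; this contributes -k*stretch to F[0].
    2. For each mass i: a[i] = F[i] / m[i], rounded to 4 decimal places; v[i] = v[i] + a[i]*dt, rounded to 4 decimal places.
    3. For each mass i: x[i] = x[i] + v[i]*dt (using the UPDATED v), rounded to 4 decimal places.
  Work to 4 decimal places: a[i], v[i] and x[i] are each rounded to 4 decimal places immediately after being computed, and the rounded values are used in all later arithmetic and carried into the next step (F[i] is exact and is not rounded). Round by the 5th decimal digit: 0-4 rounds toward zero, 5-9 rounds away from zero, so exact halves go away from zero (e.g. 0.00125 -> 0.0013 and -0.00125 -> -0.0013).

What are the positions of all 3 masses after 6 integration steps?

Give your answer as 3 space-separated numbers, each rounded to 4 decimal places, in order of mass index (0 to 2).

Step 0: x=[4.0000 7.0000 13.0000] v=[-2.0000 0.0000 0.0000]
Step 1: x=[3.2500 7.7500 12.5000] v=[-3.0000 3.0000 -2.0000]
Step 2: x=[2.8125 8.5625 11.8125] v=[-1.7500 3.2500 -2.7500]
Step 3: x=[3.1094 8.7500 11.3125] v=[1.1875 0.7500 -2.0000]
Step 4: x=[4.0391 8.1680 11.1719] v=[3.7187 -2.3281 -0.5625]
Step 5: x=[4.9912 7.3047 11.2803] v=[3.8085 -3.4531 0.4336]
Step 6: x=[5.2739 6.8570 11.3948] v=[1.1308 -1.7910 0.4580]

Answer: 5.2739 6.8570 11.3948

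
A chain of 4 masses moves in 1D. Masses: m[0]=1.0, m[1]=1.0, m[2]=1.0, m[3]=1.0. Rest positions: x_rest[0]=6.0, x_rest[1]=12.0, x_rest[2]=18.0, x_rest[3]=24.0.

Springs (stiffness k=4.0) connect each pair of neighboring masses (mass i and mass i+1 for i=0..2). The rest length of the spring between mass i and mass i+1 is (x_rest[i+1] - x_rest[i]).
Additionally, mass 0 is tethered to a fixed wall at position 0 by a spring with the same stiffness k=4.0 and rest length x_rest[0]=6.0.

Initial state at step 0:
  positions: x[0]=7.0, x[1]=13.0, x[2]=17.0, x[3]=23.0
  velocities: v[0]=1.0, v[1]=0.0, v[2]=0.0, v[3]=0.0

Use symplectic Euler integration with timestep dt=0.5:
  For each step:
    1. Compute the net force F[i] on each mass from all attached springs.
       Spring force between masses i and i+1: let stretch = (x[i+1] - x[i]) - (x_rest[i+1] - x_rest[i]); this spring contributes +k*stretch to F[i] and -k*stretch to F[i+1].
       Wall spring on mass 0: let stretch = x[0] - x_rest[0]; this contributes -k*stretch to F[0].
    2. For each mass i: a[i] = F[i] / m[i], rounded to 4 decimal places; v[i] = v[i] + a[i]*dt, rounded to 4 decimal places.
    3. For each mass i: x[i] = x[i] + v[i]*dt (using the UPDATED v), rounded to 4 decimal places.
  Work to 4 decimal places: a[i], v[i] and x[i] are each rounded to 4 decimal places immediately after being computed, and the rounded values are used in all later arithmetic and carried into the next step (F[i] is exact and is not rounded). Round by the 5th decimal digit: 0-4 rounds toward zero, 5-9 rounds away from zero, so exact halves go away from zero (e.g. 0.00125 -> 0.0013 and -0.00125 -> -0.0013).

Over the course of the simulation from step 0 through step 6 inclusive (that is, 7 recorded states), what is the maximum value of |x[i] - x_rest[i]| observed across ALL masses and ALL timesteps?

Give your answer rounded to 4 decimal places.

Answer: 2.0000

Derivation:
Step 0: x=[7.0000 13.0000 17.0000 23.0000] v=[1.0000 0.0000 0.0000 0.0000]
Step 1: x=[6.5000 11.0000 19.0000 23.0000] v=[-1.0000 -4.0000 4.0000 0.0000]
Step 2: x=[4.0000 12.5000 17.0000 25.0000] v=[-5.0000 3.0000 -4.0000 4.0000]
Step 3: x=[6.0000 10.0000 18.5000 25.0000] v=[4.0000 -5.0000 3.0000 0.0000]
Step 4: x=[6.0000 12.0000 18.0000 24.5000] v=[0.0000 4.0000 -1.0000 -1.0000]
Step 5: x=[6.0000 14.0000 18.0000 23.5000] v=[0.0000 4.0000 0.0000 -2.0000]
Step 6: x=[8.0000 12.0000 19.5000 23.0000] v=[4.0000 -4.0000 3.0000 -1.0000]
Max displacement = 2.0000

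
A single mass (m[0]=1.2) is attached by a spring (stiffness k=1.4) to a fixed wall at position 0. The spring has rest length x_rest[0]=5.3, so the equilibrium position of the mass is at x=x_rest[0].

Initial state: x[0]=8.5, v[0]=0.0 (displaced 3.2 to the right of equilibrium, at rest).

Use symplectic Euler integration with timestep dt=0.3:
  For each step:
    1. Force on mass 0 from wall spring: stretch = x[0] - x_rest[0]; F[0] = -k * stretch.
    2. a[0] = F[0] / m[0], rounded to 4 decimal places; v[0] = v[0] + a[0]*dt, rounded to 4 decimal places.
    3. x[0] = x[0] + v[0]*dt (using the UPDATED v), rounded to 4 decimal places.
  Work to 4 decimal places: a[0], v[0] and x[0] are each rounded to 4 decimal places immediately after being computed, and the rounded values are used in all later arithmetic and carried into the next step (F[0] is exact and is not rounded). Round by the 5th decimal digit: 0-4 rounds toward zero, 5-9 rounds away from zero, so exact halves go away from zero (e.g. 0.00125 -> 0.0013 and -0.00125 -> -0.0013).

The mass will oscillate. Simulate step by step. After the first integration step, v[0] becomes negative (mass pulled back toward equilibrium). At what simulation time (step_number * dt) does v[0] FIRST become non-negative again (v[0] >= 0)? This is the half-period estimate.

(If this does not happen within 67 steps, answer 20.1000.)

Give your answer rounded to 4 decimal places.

Answer: 3.0000

Derivation:
Step 0: x=[8.5000] v=[0.0000]
Step 1: x=[8.1640] v=[-1.1200]
Step 2: x=[7.5273] v=[-2.1224]
Step 3: x=[6.6567] v=[-2.9020]
Step 4: x=[5.6437] v=[-3.3768]
Step 5: x=[4.5946] v=[-3.4971]
Step 6: x=[3.6195] v=[-3.2502]
Step 7: x=[2.8209] v=[-2.6620]
Step 8: x=[2.2826] v=[-1.7943]
Step 9: x=[2.0611] v=[-0.7382]
Step 10: x=[2.1797] v=[0.3954]
First v>=0 after going negative at step 10, time=3.0000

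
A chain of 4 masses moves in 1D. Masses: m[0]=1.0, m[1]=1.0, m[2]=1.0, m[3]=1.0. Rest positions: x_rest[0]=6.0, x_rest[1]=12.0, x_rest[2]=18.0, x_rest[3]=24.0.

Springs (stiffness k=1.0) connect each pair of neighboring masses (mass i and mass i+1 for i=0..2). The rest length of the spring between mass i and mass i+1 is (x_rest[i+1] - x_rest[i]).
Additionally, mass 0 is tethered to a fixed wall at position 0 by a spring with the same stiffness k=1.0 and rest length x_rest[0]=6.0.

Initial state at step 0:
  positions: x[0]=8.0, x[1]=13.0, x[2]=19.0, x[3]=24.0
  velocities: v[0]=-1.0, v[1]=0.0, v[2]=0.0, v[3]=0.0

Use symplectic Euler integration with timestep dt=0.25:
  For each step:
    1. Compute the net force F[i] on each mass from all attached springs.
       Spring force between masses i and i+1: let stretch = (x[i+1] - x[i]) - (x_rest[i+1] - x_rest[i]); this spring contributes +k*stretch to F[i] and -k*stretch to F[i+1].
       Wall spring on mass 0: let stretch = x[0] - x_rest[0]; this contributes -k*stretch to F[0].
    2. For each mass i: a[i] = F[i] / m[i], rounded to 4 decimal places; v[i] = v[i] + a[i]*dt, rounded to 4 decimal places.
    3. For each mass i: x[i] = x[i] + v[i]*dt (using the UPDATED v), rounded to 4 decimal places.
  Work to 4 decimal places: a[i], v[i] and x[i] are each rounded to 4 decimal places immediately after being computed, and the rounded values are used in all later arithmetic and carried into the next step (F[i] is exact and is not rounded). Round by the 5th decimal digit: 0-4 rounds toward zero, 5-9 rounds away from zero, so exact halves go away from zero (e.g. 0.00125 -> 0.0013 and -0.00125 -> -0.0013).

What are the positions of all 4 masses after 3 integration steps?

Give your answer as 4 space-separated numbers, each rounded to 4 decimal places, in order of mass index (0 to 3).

Answer: 6.3770 13.2049 18.6982 24.3374

Derivation:
Step 0: x=[8.0000 13.0000 19.0000 24.0000] v=[-1.0000 0.0000 0.0000 0.0000]
Step 1: x=[7.5625 13.0625 18.9375 24.0625] v=[-1.7500 0.2500 -0.2500 0.2500]
Step 2: x=[6.9961 13.1485 18.8281 24.1797] v=[-2.2656 0.3438 -0.4375 0.4688]
Step 3: x=[6.3770 13.2049 18.6982 24.3374] v=[-2.4765 0.2256 -0.5195 0.6309]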